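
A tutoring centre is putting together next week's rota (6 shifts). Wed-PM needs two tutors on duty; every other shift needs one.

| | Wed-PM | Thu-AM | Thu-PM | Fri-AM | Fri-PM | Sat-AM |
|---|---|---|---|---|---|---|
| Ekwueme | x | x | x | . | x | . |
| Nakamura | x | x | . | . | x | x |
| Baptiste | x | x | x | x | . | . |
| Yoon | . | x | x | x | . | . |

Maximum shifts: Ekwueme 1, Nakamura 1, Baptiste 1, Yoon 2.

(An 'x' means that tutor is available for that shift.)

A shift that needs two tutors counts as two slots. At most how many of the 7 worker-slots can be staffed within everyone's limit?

Total capacity across all tutors is 1+1+1+2 = 5, and 7 slots are needed, so at most 5 can be filled.
An assignment achieving 5: Thu-AM→Yoon, Thu-PM→Yoon, Fri-AM→Baptiste, Fri-PM→Ekwueme, Sat-AM→Nakamura.
Loads: Ekwueme 1/1, Nakamura 1/1, Baptiste 1/1, Yoon 2/2.

5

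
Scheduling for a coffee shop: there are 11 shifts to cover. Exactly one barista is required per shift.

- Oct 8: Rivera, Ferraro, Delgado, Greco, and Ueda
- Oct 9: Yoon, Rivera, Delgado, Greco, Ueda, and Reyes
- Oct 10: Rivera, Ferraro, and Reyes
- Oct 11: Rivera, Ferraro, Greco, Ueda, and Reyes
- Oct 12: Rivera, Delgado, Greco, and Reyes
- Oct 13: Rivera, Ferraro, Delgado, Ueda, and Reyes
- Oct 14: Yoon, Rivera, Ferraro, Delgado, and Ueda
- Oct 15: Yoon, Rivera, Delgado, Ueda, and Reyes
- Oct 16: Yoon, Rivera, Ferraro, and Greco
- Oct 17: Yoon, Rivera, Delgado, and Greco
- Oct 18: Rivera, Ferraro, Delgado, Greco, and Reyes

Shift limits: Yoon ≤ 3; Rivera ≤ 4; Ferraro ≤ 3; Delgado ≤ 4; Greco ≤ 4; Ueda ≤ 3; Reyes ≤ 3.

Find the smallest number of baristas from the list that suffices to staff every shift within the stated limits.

11 slots to fill and no one can take more than 4, so at least ⌈11/4⌉ = 3 baristas are needed.
Yoon, Rivera, and Delgado alone can cover everything: Oct 8→Rivera, Oct 9→Yoon, Oct 10→Rivera, Oct 11→Rivera, Oct 12→Rivera, Oct 13→Delgado, Oct 14→Yoon, Oct 15→Delgado, Oct 16→Yoon, Oct 17→Delgado, Oct 18→Delgado.

3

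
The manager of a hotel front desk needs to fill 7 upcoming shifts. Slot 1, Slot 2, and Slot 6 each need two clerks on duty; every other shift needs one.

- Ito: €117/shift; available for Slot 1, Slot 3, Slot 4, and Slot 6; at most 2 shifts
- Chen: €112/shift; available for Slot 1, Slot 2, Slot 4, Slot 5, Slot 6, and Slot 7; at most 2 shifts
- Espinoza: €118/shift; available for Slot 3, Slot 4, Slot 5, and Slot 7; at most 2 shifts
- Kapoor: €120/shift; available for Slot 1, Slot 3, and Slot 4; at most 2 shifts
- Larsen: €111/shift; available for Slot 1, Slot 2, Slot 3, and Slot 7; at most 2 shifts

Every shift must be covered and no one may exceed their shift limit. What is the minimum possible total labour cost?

€1156

Slot 2 can only be covered by Chen and Larsen, so that assignment is forced.
Slot 6 can only be covered by Ito and Chen, so that assignment is forced.
Picking the cheapest available clerk for each shift independently would cost €1121, but that ignores the shift limits.
An optimal schedule: Slot 1→Kapoor+Larsen, Slot 2→Chen+Larsen, Slot 3→Ito, Slot 4→Kapoor, Slot 5→Espinoza, Slot 6→Ito+Chen, Slot 7→Espinoza.
Total: 120 + 111 + 112 + 111 + 117 + 120 + 118 + 117 + 112 + 118 = €1156.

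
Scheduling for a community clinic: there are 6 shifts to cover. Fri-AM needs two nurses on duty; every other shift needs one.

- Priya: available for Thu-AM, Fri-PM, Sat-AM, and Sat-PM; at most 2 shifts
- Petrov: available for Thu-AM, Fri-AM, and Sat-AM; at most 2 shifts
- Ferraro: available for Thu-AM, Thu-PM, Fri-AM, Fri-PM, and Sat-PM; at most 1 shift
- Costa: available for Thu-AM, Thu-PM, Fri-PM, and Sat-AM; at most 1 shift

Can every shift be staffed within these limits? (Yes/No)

Total capacity is 2+2+1+1 = 6 but 7 worker-slots are needed — infeasible.

No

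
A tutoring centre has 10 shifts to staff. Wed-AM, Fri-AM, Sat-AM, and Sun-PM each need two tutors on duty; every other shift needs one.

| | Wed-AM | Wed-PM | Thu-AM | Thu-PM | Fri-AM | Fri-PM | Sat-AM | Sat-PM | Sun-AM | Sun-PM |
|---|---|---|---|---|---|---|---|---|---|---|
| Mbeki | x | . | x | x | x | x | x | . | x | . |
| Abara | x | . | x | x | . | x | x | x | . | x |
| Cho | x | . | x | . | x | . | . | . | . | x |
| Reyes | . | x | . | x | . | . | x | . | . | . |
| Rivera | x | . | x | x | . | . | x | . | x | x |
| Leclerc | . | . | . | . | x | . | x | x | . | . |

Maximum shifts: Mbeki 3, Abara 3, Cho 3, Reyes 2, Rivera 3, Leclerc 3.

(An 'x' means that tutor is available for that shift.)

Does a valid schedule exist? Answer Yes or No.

Yes

Wed-PM can only be covered by Reyes, so that assignment is forced.
One valid schedule: Wed-AM→Cho+Rivera, Wed-PM→Reyes, Thu-AM→Abara, Thu-PM→Reyes, Fri-AM→Mbeki+Cho, Fri-PM→Mbeki, Sat-AM→Rivera+Leclerc, Sat-PM→Abara, Sun-AM→Mbeki, Sun-PM→Abara+Cho.
Loads: Mbeki 3/3, Abara 3/3, Cho 3/3, Reyes 2/2, Rivera 2/3, Leclerc 1/3 — all within limits.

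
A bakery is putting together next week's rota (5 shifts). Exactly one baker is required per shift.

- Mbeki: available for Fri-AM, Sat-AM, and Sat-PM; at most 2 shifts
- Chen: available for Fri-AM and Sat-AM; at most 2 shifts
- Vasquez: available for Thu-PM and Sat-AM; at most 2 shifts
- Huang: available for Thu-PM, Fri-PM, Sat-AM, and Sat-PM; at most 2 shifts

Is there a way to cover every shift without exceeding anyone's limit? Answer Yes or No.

Yes

Fri-PM can only be covered by Huang, so that assignment is forced.
One valid schedule: Thu-PM→Vasquez, Fri-AM→Mbeki, Fri-PM→Huang, Sat-AM→Chen, Sat-PM→Mbeki.
Loads: Mbeki 2/2, Chen 1/2, Vasquez 1/2, Huang 1/2 — all within limits.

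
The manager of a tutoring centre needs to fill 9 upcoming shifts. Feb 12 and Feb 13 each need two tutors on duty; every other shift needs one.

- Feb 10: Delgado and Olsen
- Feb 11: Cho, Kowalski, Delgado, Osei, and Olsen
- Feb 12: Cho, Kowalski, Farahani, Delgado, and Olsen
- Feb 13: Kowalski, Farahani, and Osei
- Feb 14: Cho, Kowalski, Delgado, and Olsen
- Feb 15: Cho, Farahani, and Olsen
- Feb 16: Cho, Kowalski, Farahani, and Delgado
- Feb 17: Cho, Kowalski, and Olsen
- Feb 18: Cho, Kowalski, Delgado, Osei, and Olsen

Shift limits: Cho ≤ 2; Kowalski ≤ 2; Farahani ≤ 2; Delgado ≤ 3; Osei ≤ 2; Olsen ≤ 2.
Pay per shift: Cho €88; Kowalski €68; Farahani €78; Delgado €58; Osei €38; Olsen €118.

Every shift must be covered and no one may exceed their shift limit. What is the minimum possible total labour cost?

€718

Picking the cheapest available tutor for each shift independently would cost €628, but that ignores the shift limits.
An optimal schedule: Feb 10→Delgado, Feb 11→Osei, Feb 12→Farahani+Cho, Feb 13→Osei+Kowalski, Feb 14→Delgado, Feb 15→Farahani, Feb 16→Delgado, Feb 17→Kowalski, Feb 18→Cho.
Total: 58 + 38 + 78 + 88 + 38 + 68 + 58 + 78 + 58 + 68 + 88 = €718.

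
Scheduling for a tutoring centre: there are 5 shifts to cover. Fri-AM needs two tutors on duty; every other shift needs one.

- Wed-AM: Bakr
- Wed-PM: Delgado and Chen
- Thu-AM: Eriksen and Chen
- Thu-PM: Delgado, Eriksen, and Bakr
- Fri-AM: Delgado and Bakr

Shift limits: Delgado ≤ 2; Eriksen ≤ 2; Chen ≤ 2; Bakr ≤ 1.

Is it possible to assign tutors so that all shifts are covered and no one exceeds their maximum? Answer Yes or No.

Total capacity is 7 and 6 slots are needed, so capacity alone doesn't rule it out.
Shifts {Wed-AM, Fri-AM} need 3 worker-slots in total, but the tutors available for any of those shifts (Delgado and Bakr) can supply at most 2 among them. So no valid schedule exists.

No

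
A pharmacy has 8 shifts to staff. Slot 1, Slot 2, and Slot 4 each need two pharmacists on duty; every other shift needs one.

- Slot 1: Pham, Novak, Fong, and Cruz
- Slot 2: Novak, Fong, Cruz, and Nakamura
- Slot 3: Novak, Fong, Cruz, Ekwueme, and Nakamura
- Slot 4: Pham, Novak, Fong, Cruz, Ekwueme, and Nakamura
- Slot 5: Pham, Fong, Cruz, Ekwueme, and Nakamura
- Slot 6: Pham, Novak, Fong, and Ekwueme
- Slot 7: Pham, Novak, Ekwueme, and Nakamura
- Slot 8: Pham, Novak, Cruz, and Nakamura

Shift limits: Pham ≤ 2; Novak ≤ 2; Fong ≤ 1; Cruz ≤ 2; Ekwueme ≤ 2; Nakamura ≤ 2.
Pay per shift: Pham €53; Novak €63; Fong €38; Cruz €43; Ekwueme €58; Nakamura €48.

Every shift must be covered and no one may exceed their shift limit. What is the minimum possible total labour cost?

Picking the cheapest available pharmacist for each shift independently would cost €448, but that ignores the shift limits.
An optimal schedule: Slot 1→Fong+Cruz, Slot 2→Cruz+Nakamura, Slot 3→Novak, Slot 4→Ekwueme+Nakamura, Slot 5→Ekwueme, Slot 6→Pham, Slot 7→Pham, Slot 8→Novak.
Total: 38 + 43 + 43 + 48 + 63 + 58 + 48 + 58 + 53 + 53 + 63 = €568.

€568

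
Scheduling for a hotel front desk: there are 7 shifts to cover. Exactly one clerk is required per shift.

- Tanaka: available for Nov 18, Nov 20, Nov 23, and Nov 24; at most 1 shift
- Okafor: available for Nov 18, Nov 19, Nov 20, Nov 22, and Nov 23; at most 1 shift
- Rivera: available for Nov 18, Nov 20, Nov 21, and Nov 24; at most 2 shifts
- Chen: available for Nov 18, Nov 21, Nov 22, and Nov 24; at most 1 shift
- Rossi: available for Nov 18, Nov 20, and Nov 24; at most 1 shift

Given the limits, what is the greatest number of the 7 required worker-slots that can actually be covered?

6

Total capacity across all clerks is 1+1+2+1+1 = 6, and 7 slots are needed, so at most 6 can be filled.
An assignment achieving 6: Nov 19→Okafor, Nov 20→Rivera, Nov 21→Rivera, Nov 22→Chen, Nov 23→Tanaka, Nov 24→Rossi.
Loads: Tanaka 1/1, Okafor 1/1, Rivera 2/2, Chen 1/1, Rossi 1/1.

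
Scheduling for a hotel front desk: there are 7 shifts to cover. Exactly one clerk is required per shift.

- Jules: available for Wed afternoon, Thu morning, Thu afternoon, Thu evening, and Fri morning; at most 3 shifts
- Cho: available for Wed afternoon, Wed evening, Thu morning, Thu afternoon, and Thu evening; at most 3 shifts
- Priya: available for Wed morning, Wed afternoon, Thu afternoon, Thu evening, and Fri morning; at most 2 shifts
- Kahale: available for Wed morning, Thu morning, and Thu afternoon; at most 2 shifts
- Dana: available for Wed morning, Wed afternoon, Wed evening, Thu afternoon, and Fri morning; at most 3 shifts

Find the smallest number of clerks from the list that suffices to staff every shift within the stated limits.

7 slots to fill and no one can take more than 3, so at least ⌈7/3⌉ = 3 clerks are needed.
Jules, Cho, and Priya alone can cover everything: Wed morning→Priya, Wed afternoon→Jules, Wed evening→Cho, Thu morning→Jules, Thu afternoon→Cho, Thu evening→Cho, Fri morning→Jules.

3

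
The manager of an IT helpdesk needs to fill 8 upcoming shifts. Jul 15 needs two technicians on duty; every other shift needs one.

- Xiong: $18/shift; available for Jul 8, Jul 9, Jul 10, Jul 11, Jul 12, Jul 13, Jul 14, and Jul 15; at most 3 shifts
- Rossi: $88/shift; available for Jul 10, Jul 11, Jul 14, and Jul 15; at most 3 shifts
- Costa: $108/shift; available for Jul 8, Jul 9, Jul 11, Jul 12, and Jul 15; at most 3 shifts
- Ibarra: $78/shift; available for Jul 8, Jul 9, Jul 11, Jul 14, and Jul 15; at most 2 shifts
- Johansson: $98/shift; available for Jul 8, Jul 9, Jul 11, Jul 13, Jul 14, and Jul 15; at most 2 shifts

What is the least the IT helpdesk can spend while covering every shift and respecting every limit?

$572

Picking the cheapest available technician for each shift independently would cost $222, but that ignores the shift limits.
An optimal schedule: Jul 8→Ibarra, Jul 9→Ibarra, Jul 10→Xiong, Jul 11→Rossi, Jul 12→Xiong, Jul 13→Xiong, Jul 14→Rossi, Jul 15→Rossi+Johansson.
Total: 78 + 78 + 18 + 88 + 18 + 18 + 88 + 88 + 98 = $572.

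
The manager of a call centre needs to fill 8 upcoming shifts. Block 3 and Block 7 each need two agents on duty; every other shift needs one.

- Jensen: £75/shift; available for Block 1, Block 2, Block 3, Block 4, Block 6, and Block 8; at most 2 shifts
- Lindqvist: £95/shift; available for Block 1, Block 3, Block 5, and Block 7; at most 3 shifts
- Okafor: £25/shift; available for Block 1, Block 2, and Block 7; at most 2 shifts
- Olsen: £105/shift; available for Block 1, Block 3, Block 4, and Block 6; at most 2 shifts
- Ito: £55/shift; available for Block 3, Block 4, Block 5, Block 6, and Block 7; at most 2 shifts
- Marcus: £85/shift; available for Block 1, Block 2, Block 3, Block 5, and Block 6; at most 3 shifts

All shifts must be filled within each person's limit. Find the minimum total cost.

£660

Block 8 can only be covered by Jensen, so that assignment is forced.
Picking the cheapest available agent for each shift independently would cost £500, but that ignores the shift limits.
An optimal schedule: Block 1→Marcus, Block 2→Okafor, Block 3→Jensen+Marcus, Block 4→Ito, Block 5→Ito, Block 6→Marcus, Block 7→Okafor+Lindqvist, Block 8→Jensen.
Total: 85 + 25 + 75 + 85 + 55 + 55 + 85 + 25 + 95 + 75 = £660.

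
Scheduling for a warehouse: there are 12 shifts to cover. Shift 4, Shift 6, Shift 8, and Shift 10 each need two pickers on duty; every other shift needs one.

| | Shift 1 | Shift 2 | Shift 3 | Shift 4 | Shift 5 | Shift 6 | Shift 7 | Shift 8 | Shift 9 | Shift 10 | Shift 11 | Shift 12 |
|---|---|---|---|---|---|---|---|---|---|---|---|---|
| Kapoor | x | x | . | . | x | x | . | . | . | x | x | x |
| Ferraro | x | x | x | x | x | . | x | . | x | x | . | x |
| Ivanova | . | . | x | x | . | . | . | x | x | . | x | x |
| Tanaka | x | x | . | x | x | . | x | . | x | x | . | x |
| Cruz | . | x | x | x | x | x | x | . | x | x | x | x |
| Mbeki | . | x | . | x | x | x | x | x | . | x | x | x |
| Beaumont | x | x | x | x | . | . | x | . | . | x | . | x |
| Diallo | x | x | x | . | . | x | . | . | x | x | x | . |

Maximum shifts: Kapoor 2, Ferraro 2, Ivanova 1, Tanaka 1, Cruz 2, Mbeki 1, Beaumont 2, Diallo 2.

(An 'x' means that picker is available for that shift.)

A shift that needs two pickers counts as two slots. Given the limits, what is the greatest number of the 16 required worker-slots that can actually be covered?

Total capacity across all pickers is 2+2+1+1+2+1+2+2 = 13, and 16 slots are needed, so at most 13 can be filled.
An assignment achieving 13: Shift 1→Kapoor, Shift 2→Beaumont, Shift 3→Ferraro, Shift 4→Beaumont, Shift 5→Ferraro, Shift 6→Kapoor+Cruz, Shift 7→Tanaka, Shift 8→Ivanova+Mbeki, Shift 9→Cruz, Shift 10→Diallo, Shift 11→Diallo.
Loads: Kapoor 2/2, Ferraro 2/2, Ivanova 1/1, Tanaka 1/1, Cruz 2/2, Mbeki 1/1, Beaumont 2/2, Diallo 2/2.

13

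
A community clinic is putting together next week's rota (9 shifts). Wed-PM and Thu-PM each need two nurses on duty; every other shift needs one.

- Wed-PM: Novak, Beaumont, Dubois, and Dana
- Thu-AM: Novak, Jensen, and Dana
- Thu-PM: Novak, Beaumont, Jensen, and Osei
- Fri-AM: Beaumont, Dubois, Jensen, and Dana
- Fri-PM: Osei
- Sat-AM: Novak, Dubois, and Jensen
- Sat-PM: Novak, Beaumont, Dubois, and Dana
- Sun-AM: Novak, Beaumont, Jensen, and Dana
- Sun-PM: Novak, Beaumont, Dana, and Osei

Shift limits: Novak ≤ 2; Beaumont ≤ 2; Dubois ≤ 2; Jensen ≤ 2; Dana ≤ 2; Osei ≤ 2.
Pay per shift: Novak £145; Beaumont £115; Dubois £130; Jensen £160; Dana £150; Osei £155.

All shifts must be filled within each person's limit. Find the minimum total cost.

£1550

Fri-PM can only be covered by Osei, so that assignment is forced.
Picking the cheapest available nurse for each shift independently would cost £1395, but that ignores the shift limits.
An optimal schedule: Wed-PM→Dubois+Dana, Thu-AM→Novak, Thu-PM→Osei+Jensen, Fri-AM→Beaumont, Fri-PM→Osei, Sat-AM→Dubois, Sat-PM→Beaumont, Sun-AM→Novak, Sun-PM→Dana.
Total: 130 + 150 + 145 + 155 + 160 + 115 + 155 + 130 + 115 + 145 + 150 = £1550.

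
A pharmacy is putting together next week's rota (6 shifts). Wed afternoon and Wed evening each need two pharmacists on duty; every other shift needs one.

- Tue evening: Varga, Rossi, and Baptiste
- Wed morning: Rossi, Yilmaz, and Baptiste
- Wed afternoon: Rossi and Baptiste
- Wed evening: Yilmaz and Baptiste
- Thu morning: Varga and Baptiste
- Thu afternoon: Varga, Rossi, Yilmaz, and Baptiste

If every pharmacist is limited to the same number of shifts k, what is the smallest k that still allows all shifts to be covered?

With 4 pharmacists and 8 worker-slots to fill, someone must work at least ⌈8/4⌉ = 2 shifts, so k ≥ 2.
k = 2 works: Tue evening→Varga, Wed morning→Rossi, Wed afternoon→Rossi+Baptiste, Wed evening→Yilmaz+Baptiste, Thu morning→Varga, Thu afternoon→Yilmaz.
Loads: Varga 2, Rossi 2, Yilmaz 2, Baptiste 2 — all ≤ 2.

2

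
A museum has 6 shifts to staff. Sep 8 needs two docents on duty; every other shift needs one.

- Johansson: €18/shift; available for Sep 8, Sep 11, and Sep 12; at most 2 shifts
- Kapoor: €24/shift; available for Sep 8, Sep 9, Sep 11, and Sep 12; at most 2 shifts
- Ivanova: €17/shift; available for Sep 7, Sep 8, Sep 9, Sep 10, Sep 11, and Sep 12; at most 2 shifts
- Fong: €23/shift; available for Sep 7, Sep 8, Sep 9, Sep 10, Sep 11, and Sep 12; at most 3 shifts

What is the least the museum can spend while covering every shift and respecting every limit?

Picking the cheapest available docent for each shift independently would cost €120, but that ignores the shift limits.
An optimal schedule: Sep 7→Ivanova, Sep 8→Johansson+Fong, Sep 9→Fong, Sep 10→Ivanova, Sep 11→Johansson, Sep 12→Fong.
Total: 17 + 18 + 23 + 23 + 17 + 18 + 23 = €139.

€139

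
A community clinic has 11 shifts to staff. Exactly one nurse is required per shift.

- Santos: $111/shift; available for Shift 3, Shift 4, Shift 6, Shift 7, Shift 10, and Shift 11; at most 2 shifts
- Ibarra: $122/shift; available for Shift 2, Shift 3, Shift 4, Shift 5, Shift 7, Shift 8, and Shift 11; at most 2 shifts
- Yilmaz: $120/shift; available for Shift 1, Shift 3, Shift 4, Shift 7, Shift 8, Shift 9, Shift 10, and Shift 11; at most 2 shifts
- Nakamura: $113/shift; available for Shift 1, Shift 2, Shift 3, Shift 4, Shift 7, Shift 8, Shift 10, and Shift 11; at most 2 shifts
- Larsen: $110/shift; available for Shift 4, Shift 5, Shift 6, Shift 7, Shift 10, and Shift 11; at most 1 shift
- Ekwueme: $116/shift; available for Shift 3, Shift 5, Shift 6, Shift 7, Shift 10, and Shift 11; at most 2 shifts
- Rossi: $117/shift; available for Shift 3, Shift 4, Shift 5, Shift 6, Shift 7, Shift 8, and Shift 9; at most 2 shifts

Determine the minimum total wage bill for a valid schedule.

$1264

Picking the cheapest available nurse for each shift independently would cost $1227, but that ignores the shift limits.
An optimal schedule: Shift 1→Nakamura, Shift 2→Nakamura, Shift 3→Ekwueme, Shift 4→Yilmaz, Shift 5→Larsen, Shift 6→Santos, Shift 7→Yilmaz, Shift 8→Rossi, Shift 9→Rossi, Shift 10→Santos, Shift 11→Ekwueme.
Total: 113 + 113 + 116 + 120 + 110 + 111 + 120 + 117 + 117 + 111 + 116 = $1264.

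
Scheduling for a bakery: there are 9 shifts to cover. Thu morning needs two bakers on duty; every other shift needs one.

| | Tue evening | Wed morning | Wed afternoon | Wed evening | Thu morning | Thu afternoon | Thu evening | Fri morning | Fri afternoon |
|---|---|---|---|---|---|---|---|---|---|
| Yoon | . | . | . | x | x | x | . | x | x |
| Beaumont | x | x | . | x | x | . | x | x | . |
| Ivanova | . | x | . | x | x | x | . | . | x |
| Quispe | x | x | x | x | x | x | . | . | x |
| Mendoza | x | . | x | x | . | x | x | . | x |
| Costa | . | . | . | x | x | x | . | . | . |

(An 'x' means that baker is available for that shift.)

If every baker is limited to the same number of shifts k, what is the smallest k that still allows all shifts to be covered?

2

With 6 bakers and 10 worker-slots to fill, someone must work at least ⌈10/6⌉ = 2 shifts, so k ≥ 2.
k = 2 works: Tue evening→Beaumont, Wed morning→Ivanova, Wed afternoon→Quispe, Wed evening→Mendoza, Thu morning→Quispe+Costa, Thu afternoon→Ivanova, Thu evening→Beaumont, Fri morning→Yoon, Fri afternoon→Yoon.
Loads: Yoon 2, Beaumont 2, Ivanova 2, Quispe 2, Mendoza 1, Costa 1 — all ≤ 2.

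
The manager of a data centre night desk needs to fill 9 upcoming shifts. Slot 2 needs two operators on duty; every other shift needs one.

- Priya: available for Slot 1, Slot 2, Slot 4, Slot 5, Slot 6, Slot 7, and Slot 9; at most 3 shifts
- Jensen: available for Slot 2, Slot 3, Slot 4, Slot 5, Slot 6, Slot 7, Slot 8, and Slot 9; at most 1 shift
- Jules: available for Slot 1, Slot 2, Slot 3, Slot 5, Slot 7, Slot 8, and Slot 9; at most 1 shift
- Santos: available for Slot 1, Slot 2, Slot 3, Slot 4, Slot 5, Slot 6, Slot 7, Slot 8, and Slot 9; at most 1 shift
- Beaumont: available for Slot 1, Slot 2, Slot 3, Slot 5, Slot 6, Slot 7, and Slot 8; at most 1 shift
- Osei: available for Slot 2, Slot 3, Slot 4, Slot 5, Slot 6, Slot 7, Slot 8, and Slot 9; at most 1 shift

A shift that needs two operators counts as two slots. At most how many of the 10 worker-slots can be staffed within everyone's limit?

Total capacity across all operators is 3+1+1+1+1+1 = 8, and 10 slots are needed, so at most 8 can be filled.
An assignment achieving 8: Slot 1→Priya, Slot 2→Beaumont+Osei, Slot 3→Jensen, Slot 4→Priya, Slot 6→Priya, Slot 8→Jules, Slot 9→Santos.
Loads: Priya 3/3, Jensen 1/1, Jules 1/1, Santos 1/1, Beaumont 1/1, Osei 1/1.

8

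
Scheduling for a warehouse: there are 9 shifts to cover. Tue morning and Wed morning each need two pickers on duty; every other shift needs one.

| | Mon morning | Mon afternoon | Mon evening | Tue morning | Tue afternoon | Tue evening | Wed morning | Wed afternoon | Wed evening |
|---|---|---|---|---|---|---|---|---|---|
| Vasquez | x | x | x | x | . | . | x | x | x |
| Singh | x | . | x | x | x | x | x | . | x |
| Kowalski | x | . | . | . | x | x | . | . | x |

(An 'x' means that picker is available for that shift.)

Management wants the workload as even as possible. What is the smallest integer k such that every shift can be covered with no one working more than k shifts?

4

With 3 pickers and 11 worker-slots to fill, someone must work at least ⌈11/3⌉ = 4 shifts, so k ≥ 4.
k = 4 works: Mon morning→Kowalski, Mon afternoon→Vasquez, Mon evening→Singh, Tue morning→Vasquez+Singh, Tue afternoon→Singh, Tue evening→Kowalski, Wed morning→Vasquez+Singh, Wed afternoon→Vasquez, Wed evening→Kowalski.
Loads: Vasquez 4, Singh 4, Kowalski 3 — all ≤ 4.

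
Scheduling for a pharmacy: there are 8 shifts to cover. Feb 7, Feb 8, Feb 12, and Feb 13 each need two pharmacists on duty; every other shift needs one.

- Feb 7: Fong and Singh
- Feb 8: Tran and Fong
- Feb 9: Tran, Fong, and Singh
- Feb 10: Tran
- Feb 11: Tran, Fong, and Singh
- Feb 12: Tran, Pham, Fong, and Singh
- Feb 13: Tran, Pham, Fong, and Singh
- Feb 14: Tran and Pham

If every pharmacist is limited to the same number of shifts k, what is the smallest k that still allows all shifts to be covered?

3

With 4 pharmacists and 12 worker-slots to fill, someone must work at least ⌈12/4⌉ = 3 shifts, so k ≥ 3.
k = 3 works: Feb 7→Fong+Singh, Feb 8→Tran+Fong, Feb 9→Tran, Feb 10→Tran, Feb 11→Fong, Feb 12→Pham+Singh, Feb 13→Pham+Singh, Feb 14→Pham.
Loads: Tran 3, Pham 3, Fong 3, Singh 3 — all ≤ 3.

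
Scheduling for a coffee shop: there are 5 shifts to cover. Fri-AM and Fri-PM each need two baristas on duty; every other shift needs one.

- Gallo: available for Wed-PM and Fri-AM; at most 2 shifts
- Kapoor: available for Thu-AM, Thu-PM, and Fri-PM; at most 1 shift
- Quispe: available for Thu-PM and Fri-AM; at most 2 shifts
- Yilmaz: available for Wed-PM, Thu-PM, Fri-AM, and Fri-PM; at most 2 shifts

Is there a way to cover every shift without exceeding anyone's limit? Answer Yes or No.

Total capacity is 7 and 7 slots are needed, so capacity alone doesn't rule it out.
Shifts {Thu-AM, Fri-PM} need 3 worker-slots in total, but the baristas available for any of those shifts (Kapoor and Yilmaz) can supply at most 2 among them. So no valid schedule exists.

No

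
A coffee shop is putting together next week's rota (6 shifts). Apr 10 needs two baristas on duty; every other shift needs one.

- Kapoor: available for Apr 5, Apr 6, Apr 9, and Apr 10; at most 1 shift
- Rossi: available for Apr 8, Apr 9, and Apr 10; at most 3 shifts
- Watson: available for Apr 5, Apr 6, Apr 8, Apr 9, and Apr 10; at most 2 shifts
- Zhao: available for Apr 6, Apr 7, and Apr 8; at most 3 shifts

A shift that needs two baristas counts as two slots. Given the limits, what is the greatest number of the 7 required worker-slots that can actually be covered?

7

Total capacity across all baristas is 1+3+2+3 = 9, and 7 slots are needed, so at most 7 can be filled.
An assignment achieving 7: Apr 5→Kapoor, Apr 6→Watson, Apr 7→Zhao, Apr 8→Rossi, Apr 9→Rossi, Apr 10→Rossi+Watson.
Loads: Kapoor 1/1, Rossi 3/3, Watson 2/2, Zhao 1/3.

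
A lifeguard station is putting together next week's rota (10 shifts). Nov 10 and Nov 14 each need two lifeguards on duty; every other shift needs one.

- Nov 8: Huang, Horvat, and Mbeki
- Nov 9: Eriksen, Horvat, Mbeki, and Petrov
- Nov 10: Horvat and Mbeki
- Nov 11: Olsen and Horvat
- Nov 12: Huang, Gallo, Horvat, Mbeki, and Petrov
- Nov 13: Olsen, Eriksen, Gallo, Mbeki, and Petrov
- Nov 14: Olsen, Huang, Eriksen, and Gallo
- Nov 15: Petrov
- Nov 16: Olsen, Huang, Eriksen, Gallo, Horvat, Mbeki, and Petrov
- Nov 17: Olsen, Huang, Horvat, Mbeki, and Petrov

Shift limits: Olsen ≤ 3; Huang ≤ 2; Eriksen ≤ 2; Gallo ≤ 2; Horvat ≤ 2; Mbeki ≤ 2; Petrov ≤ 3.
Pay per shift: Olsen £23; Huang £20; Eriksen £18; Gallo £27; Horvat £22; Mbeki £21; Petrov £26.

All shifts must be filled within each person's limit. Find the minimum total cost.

Nov 10 can only be covered by Horvat and Mbeki, so that assignment is forced.
Nov 15 can only be covered by Petrov, so that assignment is forced.
Picking the cheapest available lifeguard for each shift independently would cost £243, but that ignores the shift limits.
An optimal schedule: Nov 8→Huang, Nov 9→Eriksen, Nov 10→Mbeki+Horvat, Nov 11→Horvat, Nov 12→Huang, Nov 13→Mbeki, Nov 14→Eriksen+Olsen, Nov 15→Petrov, Nov 16→Olsen, Nov 17→Olsen.
Total: 20 + 18 + 21 + 22 + 22 + 20 + 21 + 18 + 23 + 26 + 23 + 23 = £257.

£257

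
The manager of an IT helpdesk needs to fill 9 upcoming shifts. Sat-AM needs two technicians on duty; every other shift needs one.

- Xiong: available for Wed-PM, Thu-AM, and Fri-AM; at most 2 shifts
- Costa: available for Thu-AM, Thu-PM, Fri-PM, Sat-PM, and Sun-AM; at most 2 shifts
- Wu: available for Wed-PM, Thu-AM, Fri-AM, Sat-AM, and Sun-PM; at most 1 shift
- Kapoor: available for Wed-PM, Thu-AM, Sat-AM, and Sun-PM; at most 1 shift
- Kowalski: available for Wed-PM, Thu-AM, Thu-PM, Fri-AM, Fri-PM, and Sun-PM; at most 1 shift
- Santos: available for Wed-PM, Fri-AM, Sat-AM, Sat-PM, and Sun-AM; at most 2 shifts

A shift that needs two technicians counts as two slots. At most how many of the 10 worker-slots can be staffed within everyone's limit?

Total capacity across all technicians is 2+2+1+1+1+2 = 9, and 10 slots are needed, so at most 9 can be filled.
An assignment achieving 9: Wed-PM→Xiong, Thu-PM→Costa, Fri-AM→Xiong, Fri-PM→Costa, Sat-AM→Wu+Kapoor, Sat-PM→Santos, Sun-AM→Santos, Sun-PM→Kowalski.
Loads: Xiong 2/2, Costa 2/2, Wu 1/1, Kapoor 1/1, Kowalski 1/1, Santos 2/2.

9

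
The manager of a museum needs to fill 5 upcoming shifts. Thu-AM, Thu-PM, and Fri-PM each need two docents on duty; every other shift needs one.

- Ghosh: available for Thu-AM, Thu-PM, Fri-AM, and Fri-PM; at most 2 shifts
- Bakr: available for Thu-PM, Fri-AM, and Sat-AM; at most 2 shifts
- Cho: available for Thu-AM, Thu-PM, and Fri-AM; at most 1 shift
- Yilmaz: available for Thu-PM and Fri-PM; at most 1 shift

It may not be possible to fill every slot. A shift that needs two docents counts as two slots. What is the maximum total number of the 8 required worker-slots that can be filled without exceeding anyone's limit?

6

Total capacity across all docents is 2+2+1+1 = 6, and 8 slots are needed, so at most 6 can be filled.
An assignment achieving 6: Thu-AM→Ghosh+Cho, Fri-AM→Bakr, Fri-PM→Ghosh+Yilmaz, Sat-AM→Bakr.
Loads: Ghosh 2/2, Bakr 2/2, Cho 1/1, Yilmaz 1/1.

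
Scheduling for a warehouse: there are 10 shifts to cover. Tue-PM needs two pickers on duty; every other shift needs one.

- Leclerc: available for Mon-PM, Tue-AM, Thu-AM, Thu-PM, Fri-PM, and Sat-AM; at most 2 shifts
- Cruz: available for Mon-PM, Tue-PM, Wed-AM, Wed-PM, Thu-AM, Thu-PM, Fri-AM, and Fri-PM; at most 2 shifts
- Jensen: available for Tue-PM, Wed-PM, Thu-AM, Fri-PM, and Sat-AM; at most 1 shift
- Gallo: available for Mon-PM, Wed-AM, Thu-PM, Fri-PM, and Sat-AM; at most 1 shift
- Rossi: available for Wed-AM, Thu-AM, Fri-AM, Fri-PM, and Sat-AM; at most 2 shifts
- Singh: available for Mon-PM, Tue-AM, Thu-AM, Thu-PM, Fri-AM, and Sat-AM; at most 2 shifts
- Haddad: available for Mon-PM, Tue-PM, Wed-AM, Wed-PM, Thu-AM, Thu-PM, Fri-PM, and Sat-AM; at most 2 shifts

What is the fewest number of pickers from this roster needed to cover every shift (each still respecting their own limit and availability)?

11 slots to fill and no one can take more than 2, so at least ⌈11/2⌉ = 6 pickers are needed.
Leclerc, Cruz, Jensen, Rossi, Singh, and Haddad alone can cover everything: Mon-PM→Leclerc, Tue-AM→Leclerc, Tue-PM→Cruz+Jensen, Wed-AM→Cruz, Wed-PM→Haddad, Thu-AM→Haddad, Thu-PM→Singh, Fri-AM→Rossi, Fri-PM→Rossi, Sat-AM→Singh.

6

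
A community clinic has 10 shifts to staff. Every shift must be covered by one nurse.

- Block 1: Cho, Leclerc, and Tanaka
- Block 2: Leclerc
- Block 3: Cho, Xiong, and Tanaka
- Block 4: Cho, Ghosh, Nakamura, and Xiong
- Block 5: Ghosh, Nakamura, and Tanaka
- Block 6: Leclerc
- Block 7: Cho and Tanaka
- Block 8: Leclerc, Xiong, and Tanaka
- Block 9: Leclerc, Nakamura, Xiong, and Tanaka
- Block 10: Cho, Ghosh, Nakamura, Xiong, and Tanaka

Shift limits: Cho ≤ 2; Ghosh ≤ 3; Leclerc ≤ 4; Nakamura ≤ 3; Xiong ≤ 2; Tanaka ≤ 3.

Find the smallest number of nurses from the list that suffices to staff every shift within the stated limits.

3

10 slots to fill and no one can take more than 4, so at least ⌈10/4⌉ = 3 nurses are needed.
Ghosh, Leclerc, and Tanaka alone can cover everything: Block 1→Leclerc, Block 2→Leclerc, Block 3→Tanaka, Block 4→Ghosh, Block 5→Ghosh, Block 6→Leclerc, Block 7→Tanaka, Block 8→Leclerc, Block 9→Tanaka, Block 10→Ghosh.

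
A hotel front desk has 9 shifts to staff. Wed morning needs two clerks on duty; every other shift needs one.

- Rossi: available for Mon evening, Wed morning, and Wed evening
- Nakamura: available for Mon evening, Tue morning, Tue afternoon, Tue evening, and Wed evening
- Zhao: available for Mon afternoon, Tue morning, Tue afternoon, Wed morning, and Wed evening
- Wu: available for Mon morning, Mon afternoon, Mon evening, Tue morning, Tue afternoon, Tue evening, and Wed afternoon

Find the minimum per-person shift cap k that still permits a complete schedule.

3

With 4 clerks and 10 worker-slots to fill, someone must work at least ⌈10/4⌉ = 3 shifts, so k ≥ 3.
k = 3 works: Mon morning→Wu, Mon afternoon→Zhao, Mon evening→Rossi, Tue morning→Nakamura, Tue afternoon→Nakamura, Tue evening→Nakamura, Wed morning→Rossi+Zhao, Wed afternoon→Wu, Wed evening→Rossi.
Loads: Rossi 3, Nakamura 3, Zhao 2, Wu 2 — all ≤ 3.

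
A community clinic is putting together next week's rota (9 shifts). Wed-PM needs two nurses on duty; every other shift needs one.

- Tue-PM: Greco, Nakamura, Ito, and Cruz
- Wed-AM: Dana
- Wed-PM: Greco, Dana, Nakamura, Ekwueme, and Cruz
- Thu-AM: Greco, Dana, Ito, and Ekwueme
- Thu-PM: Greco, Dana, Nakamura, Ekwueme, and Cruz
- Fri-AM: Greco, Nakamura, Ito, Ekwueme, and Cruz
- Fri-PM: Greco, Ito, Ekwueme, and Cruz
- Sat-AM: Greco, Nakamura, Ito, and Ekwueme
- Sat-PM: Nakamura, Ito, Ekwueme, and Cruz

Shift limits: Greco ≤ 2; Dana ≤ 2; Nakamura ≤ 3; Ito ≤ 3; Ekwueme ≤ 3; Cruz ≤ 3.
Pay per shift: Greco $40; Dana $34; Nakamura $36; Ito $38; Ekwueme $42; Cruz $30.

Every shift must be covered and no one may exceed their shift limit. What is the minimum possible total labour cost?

$342

Wed-AM can only be covered by Dana, so that assignment is forced.
Picking the cheapest available nurse for each shift independently would cost $318, but that ignores the shift limits.
An optimal schedule: Tue-PM→Cruz, Wed-AM→Dana, Wed-PM→Cruz+Nakamura, Thu-AM→Dana, Thu-PM→Nakamura, Fri-AM→Ito, Fri-PM→Cruz, Sat-AM→Nakamura, Sat-PM→Ito.
Total: 30 + 34 + 30 + 36 + 34 + 36 + 38 + 30 + 36 + 38 = $342.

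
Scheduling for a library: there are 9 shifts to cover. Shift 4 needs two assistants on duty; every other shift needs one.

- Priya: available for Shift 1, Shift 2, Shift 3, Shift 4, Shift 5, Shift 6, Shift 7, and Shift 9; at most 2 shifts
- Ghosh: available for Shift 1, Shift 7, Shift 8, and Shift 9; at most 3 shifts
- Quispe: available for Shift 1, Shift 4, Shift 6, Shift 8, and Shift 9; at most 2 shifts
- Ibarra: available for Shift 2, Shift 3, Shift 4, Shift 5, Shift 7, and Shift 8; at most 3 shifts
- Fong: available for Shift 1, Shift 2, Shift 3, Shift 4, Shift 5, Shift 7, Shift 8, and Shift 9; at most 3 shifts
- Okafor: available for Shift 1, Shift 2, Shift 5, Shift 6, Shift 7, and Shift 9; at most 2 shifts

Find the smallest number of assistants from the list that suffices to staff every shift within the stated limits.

4

10 slots to fill and no one can take more than 3, so at least ⌈10/3⌉ = 4 assistants are needed.
Priya, Ghosh, Quispe, and Ibarra alone can cover everything: Shift 1→Ghosh, Shift 2→Priya, Shift 3→Priya, Shift 4→Quispe+Ibarra, Shift 5→Ibarra, Shift 6→Quispe, Shift 7→Ghosh, Shift 8→Ibarra, Shift 9→Ghosh.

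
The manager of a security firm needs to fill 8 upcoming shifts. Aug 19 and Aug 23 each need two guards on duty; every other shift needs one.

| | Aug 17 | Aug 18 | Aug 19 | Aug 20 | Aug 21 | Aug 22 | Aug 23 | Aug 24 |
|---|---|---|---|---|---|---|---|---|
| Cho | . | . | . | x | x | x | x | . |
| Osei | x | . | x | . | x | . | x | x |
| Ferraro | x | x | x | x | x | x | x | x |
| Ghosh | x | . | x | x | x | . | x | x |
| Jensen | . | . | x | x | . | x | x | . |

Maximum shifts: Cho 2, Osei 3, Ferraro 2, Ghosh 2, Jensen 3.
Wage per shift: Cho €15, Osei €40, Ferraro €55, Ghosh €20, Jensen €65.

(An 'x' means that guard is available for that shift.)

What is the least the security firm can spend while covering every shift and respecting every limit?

€365

Aug 18 can only be covered by Ferraro, so that assignment is forced.
Picking the cheapest available guard for each shift independently would cost €235, but that ignores the shift limits.
An optimal schedule: Aug 17→Osei, Aug 18→Ferraro, Aug 19→Ferraro+Ghosh, Aug 20→Cho, Aug 21→Osei, Aug 22→Cho, Aug 23→Ghosh+Jensen, Aug 24→Osei.
Total: 40 + 55 + 55 + 20 + 15 + 40 + 15 + 20 + 65 + 40 = €365.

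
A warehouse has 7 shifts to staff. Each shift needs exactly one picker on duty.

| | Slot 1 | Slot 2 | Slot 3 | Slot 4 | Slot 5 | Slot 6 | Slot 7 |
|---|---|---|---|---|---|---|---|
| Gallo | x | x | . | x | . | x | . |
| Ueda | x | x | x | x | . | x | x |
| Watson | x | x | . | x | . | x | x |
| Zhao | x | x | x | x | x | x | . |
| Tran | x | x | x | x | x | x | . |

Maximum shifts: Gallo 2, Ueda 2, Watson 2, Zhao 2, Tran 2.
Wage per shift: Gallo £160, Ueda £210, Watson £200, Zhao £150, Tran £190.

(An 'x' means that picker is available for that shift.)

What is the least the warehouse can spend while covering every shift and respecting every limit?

Picking the cheapest available picker for each shift independently would cost £1100, but that ignores the shift limits.
An optimal schedule: Slot 1→Gallo, Slot 2→Gallo, Slot 3→Zhao, Slot 4→Tran, Slot 5→Zhao, Slot 6→Tran, Slot 7→Watson.
Total: 160 + 160 + 150 + 190 + 150 + 190 + 200 = £1200.

£1200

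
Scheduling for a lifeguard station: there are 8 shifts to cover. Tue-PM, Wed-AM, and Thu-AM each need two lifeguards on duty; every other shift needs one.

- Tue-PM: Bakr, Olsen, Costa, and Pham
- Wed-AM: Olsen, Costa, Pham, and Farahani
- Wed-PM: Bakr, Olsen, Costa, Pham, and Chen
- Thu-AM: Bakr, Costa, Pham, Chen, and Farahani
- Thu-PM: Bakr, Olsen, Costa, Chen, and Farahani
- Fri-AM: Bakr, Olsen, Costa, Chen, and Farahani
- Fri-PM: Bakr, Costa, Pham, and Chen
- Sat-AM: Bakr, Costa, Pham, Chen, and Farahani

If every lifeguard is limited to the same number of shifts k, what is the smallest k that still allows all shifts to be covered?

2

With 6 lifeguards and 11 worker-slots to fill, someone must work at least ⌈11/6⌉ = 2 shifts, so k ≥ 2.
k = 2 works: Tue-PM→Costa+Pham, Wed-AM→Pham+Farahani, Wed-PM→Bakr, Thu-AM→Chen+Farahani, Thu-PM→Olsen, Fri-AM→Olsen, Fri-PM→Bakr, Sat-AM→Costa.
Loads: Bakr 2, Olsen 2, Costa 2, Pham 2, Chen 1, Farahani 2 — all ≤ 2.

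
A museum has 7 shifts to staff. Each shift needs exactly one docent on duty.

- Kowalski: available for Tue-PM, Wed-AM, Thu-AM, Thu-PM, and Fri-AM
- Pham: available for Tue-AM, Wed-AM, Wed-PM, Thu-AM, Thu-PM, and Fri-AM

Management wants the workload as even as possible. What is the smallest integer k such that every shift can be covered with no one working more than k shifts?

With 2 docents and 7 worker-slots to fill, someone must work at least ⌈7/2⌉ = 4 shifts, so k ≥ 4.
k = 4 works: Tue-AM→Pham, Tue-PM→Kowalski, Wed-AM→Kowalski, Wed-PM→Pham, Thu-AM→Kowalski, Thu-PM→Kowalski, Fri-AM→Pham.
Loads: Kowalski 4, Pham 3 — all ≤ 4.

4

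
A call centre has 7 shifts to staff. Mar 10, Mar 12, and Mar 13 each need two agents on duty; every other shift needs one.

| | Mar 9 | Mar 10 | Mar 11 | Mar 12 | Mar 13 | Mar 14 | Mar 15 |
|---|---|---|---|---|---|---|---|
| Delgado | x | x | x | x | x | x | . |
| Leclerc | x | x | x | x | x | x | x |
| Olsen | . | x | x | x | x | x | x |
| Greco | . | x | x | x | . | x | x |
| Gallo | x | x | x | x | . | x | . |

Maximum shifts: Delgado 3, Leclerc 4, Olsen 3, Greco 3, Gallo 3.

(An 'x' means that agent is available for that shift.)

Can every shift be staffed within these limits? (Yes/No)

Yes

One valid schedule: Mar 9→Delgado, Mar 10→Leclerc+Olsen, Mar 11→Delgado, Mar 12→Olsen+Greco, Mar 13→Delgado+Leclerc, Mar 14→Leclerc, Mar 15→Leclerc.
Loads: Delgado 3/3, Leclerc 4/4, Olsen 2/3, Greco 1/3, Gallo 0/3 — all within limits.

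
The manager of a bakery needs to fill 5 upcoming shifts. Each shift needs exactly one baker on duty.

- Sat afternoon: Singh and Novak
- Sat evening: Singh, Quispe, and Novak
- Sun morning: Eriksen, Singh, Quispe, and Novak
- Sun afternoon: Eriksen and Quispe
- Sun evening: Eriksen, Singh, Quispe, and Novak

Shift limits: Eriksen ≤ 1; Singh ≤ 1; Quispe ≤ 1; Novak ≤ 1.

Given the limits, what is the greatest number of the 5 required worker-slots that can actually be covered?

Total capacity across all bakers is 1+1+1+1 = 4, and 5 slots are needed, so at most 4 can be filled.
An assignment achieving 4: Sat afternoon→Singh, Sat evening→Quispe, Sun morning→Novak, Sun afternoon→Eriksen.
Loads: Eriksen 1/1, Singh 1/1, Quispe 1/1, Novak 1/1.

4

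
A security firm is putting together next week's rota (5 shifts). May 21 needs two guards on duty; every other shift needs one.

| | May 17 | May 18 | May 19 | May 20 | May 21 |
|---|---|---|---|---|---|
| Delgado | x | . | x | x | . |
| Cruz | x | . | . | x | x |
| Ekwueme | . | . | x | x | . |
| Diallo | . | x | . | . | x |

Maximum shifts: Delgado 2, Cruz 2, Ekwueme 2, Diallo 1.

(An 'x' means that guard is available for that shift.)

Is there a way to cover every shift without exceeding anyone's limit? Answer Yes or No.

No

Total capacity is 7 and 6 slots are needed, so capacity alone doesn't rule it out.
Shifts {May 18, May 21} need 3 worker-slots in total, but the guards available for any of those shifts (Cruz and Diallo) can supply at most 2 among them. So no valid schedule exists.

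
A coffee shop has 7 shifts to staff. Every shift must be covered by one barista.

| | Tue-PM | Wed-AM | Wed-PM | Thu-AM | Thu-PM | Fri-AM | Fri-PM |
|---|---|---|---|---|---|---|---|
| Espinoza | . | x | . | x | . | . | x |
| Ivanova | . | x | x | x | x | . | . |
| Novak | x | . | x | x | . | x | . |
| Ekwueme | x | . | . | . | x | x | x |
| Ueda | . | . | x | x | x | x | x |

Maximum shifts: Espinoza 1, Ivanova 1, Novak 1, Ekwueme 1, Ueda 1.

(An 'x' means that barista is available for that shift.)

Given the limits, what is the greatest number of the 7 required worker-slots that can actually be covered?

5

Total capacity across all baristas is 1+1+1+1+1 = 5, and 7 slots are needed, so at most 5 can be filled.
An assignment achieving 5: Tue-PM→Novak, Wed-AM→Espinoza, Wed-PM→Ivanova, Thu-PM→Ekwueme, Fri-AM→Ueda.
Loads: Espinoza 1/1, Ivanova 1/1, Novak 1/1, Ekwueme 1/1, Ueda 1/1.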